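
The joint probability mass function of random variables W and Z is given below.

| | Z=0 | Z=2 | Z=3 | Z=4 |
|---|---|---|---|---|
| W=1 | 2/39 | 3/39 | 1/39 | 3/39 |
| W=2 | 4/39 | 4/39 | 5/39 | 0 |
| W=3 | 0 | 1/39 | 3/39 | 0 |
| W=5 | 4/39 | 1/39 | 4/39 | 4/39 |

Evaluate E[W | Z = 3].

40/13

P(Z = 3) = 1/3.
Summing W·P(W=x,Z=y) over the conditioning event gives 40/39.
E[W | Z = 3] = (40/39) / (1/3) = 40/13.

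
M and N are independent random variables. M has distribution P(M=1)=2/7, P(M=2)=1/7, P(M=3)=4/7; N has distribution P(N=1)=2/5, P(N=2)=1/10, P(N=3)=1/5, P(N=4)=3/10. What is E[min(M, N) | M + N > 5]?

P(M + N > 5) = 23/70.
Summing min(M,N)·P(x,y) over outcomes with M + N > 5 gives 33/35.
E[min(M, N) | M + N > 5] = (33/35) / (23/70) = 66/23.

66/23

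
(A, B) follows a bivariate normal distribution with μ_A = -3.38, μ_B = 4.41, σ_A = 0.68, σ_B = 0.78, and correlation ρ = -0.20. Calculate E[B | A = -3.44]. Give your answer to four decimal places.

For a bivariate normal, E[B | A=x] = μ_B + ρ·(σ_B/σ_A)·(x − μ_A).
E[B | A=-3.44] = 4.41 + (-0.20)·(0.78/0.68)·(-3.44 − (-3.38)) = 4.41 + (-0.22941)·(-0.06) = 4.4238.

4.4238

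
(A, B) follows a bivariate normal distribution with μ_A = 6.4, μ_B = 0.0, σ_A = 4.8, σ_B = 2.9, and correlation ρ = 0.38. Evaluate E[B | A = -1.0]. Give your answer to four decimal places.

For a bivariate normal, E[B | A=x] = μ_B + ρ·(σ_B/σ_A)·(x − μ_A).
E[B | A=-1.0] = 0.0 + (0.38)·(2.9/4.8)·(-1.0 − (6.4)) = 0.0 + (0.22958)·(-7.4) = -1.6989.

-1.6989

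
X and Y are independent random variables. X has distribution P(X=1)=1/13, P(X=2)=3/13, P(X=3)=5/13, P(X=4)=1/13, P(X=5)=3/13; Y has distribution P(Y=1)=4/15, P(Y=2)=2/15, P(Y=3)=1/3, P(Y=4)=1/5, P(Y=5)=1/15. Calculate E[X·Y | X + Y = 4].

P(X + Y = 4) = 31/195.
Summing XY·P(x,y) over outcomes with X + Y = 4 gives 33/65.
E[X·Y | X + Y = 4] = (33/65) / (31/195) = 99/31.

99/31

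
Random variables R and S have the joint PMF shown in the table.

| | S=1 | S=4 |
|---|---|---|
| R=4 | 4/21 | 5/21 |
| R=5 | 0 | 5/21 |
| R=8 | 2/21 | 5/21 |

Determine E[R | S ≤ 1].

P(S ≤ 1) = 2/7.
Summing R·P(R=x,S=y) over the conditioning event gives 32/21.
E[R | S ≤ 1] = (32/21) / (2/7) = 16/3.

16/3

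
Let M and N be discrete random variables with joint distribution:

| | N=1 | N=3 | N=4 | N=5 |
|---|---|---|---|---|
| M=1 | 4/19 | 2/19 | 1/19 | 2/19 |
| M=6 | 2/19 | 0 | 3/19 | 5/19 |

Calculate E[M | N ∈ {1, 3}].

P(N ∈ {1, 3}) = 8/19.
Σ M·P over the event = 1·(4/19) + 1·(2/19) + 6·(2/19) = 18/19.
E[M | N ∈ {1, 3}] = (18/19) / (8/19) = 9/4.

9/4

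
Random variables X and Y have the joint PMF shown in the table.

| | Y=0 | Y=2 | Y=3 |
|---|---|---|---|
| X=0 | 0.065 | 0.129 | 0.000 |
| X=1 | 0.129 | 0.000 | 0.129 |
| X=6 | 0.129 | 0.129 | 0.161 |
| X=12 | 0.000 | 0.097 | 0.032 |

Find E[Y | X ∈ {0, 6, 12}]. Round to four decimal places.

P(X ∈ {0, 6, 12}) = 0.742.
Summing Y·P(X=x,Y=y) over the conditioning event gives 1.289.
E[Y | X ∈ {0, 6, 12}] = (1.289) / (0.742) = 1.7372.

1.7372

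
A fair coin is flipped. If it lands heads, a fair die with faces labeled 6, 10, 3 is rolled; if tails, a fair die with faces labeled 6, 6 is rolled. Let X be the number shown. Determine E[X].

37/6

E[X | heads] = (6+10+3)/3 = 19/3.
E[X | tails] = (6+6)/2 = 6.
By the law of total expectation,
E[X] = (1/2)·(19/3) + (1/2)·(6) = 37/6.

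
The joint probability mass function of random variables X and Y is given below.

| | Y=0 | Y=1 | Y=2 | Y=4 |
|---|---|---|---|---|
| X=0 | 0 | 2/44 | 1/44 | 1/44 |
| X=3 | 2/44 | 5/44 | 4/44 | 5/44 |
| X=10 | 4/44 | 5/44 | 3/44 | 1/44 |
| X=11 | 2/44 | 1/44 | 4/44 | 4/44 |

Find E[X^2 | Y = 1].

P(Y = 1) = 13/44.
Summing X^2·P(X=x,Y=y) over the conditioning event gives 333/22.
E[X^2 | Y = 1] = (333/22) / (13/44) = 666/13.

666/13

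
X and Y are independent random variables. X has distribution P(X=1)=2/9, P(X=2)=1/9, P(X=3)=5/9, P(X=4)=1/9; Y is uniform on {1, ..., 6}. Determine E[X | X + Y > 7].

22/7

P(X + Y > 7) = 7/27.
Summing X·P(x,y) over outcomes with X + Y > 7 gives 22/27.
E[X | X + Y > 7] = (22/27) / (7/27) = 22/7.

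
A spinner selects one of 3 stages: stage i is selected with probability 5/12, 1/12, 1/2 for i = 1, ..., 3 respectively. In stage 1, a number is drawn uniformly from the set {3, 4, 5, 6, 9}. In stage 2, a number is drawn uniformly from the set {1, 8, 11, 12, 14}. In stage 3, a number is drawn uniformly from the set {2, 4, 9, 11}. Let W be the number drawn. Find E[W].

94/15

E[W | stage 1] = (3+4+5+6+9)/5 = 27/5.
E[W | stage 2] = (1+8+11+12+14)/5 = 46/5.
E[W | stage 3] = (2+4+9+11)/4 = 13/2.
E[W] = (5/12)·(27/5) + (1/12)·(46/5) + (1/2)·(13/2) = 94/15.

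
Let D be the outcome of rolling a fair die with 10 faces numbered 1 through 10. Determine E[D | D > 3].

Given D > 3, D is equally likely to be any of {4, 5, 6, 7, 8, 9, 10}.
E[D | D > 3] = (4 + 5 + 6 + 7 + 8 + 9 + 10) / 7 = 7.

7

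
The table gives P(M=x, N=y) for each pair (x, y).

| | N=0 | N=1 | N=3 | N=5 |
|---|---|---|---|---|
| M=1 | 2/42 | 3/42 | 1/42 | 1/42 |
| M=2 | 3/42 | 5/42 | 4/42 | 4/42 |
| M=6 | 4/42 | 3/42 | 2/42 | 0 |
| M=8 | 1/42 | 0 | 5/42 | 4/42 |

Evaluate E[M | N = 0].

P(N = 0) = 5/21.
Σ M·P over the event = 1·(2/42) + 2·(3/42) + 6·(4/42) + 8·(1/42) = 20/21.
E[M | N = 0] = (20/21) / (5/21) = 4.

4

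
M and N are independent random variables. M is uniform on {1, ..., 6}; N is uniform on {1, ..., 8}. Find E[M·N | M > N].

35/3

P(M > N) = 5/16.
Summing MN·P(x,y) over outcomes with M > N gives 175/48.
E[M·N | M > N] = (175/48) / (5/16) = 35/3.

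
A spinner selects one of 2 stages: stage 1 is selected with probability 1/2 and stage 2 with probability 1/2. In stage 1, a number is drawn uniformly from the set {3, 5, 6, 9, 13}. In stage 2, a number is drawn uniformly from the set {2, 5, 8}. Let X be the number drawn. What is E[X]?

61/10

E[X | stage 1] = (3+5+6+9+13)/5 = 36/5.
E[X | stage 2] = (2+5+8)/3 = 5.
By the law of total expectation,
E[X] = (1/2)·(36/5) + (1/2)·(5) = 61/10.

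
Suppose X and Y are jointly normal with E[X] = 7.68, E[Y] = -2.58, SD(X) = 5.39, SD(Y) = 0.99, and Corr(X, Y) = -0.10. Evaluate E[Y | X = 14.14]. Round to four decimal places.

-2.6987

The regression of Y on X has slope ρ·σ_Y/σ_X and passes through (μ_X, μ_Y).
E[Y | X=14.14] = -2.58 + (-0.10)·(0.99/5.39)·(14.14 − (7.68)) = -2.58 + (-0.018367)·(6.46) = -2.6987.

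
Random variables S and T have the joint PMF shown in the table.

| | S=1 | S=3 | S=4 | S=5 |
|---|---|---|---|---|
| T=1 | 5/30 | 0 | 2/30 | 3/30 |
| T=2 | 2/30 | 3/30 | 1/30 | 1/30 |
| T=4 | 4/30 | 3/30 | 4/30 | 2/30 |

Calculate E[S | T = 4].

3

P(T = 4) = 13/30.
Σ S·P over the event = 1·(4/30) + 3·(3/30) + 4·(4/30) + 5·(2/30) = 13/10.
E[S | T = 4] = (13/10) / (13/30) = 3.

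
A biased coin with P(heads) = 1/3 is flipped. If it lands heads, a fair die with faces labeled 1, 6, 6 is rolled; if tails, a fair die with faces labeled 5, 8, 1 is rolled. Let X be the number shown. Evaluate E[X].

41/9

E[X | heads] = (1+6+6)/3 = 13/3.
E[X | tails] = (5+8+1)/3 = 14/3.
By the law of total expectation,
E[X] = (1/3)·(13/3) + (2/3)·(14/3) = 41/9.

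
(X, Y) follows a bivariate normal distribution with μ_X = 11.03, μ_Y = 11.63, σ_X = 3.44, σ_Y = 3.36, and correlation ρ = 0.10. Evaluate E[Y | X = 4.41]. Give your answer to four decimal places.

The regression of Y on X has slope ρ·σ_Y/σ_X and passes through (μ_X, μ_Y).
E[Y | X=4.41] = 11.63 + (0.10)·(3.36/3.44)·(4.41 − (11.03)) = 11.63 + (0.097674)·(-6.62) = 10.9834.

10.9834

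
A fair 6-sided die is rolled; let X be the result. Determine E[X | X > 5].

6

Given X > 5, X is equally likely to be any of {6}.
E[X | X > 5] = (6) / 1 = 6.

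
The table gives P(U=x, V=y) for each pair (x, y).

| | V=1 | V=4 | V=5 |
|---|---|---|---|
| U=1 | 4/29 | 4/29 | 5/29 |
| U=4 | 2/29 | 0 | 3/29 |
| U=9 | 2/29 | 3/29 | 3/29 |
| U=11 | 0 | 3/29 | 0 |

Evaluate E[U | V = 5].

4

P(V = 5) = 11/29.
Summing U·P(U=x,V=y) over the conditioning event gives 44/29.
E[U | V = 5] = (44/29) / (11/29) = 4.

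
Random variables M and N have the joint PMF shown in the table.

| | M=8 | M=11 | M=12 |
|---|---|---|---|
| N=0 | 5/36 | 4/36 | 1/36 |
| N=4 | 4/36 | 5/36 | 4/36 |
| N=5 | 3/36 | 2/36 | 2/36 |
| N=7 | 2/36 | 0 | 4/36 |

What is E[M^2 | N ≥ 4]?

P(N ≥ 4) = 13/18.
Σ M^2·P over the event = 64·(4/36) + 64·(3/36) + 64·(2/36) + 121·(5/36) + 121·(2/36) + 144·(4/36) + 144·(2/36) + 144·(4/36) = 2863/36.
E[M^2 | N ≥ 4] = (2863/36) / (13/18) = 2863/26.

2863/26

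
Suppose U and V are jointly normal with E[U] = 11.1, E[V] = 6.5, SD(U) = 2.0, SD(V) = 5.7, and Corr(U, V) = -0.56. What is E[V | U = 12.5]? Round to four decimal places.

4.2656

For a bivariate normal, E[V | U=x] = μ_V + ρ·(σ_V/σ_U)·(x − μ_U).
E[V | U=12.5] = 6.5 + (-0.56)·(5.7/2.0)·(12.5 − (11.1)) = 6.5 + (-1.596)·(1.4) = 4.2656.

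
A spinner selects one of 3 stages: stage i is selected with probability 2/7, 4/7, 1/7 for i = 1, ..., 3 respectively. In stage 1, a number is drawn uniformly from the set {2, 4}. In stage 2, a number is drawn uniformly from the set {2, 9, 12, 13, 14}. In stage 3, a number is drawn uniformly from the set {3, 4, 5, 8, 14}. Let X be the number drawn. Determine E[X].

E[X | stage 1] = (2+4)/2 = 3.
E[X | stage 2] = (2+9+12+13+14)/5 = 10.
E[X | stage 3] = (3+4+5+8+14)/5 = 34/5.
By the law of total expectation,
E[X] = (2/7)·(3) + (4/7)·(10) + (1/7)·(34/5) = 264/35.

264/35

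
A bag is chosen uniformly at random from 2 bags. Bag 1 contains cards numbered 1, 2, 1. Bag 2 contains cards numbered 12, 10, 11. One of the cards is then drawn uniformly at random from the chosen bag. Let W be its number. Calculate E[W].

37/6

E[W | bag 1] = (1+2+1)/3 = 4/3.
E[W | bag 2] = (12+10+11)/3 = 11.
E[W] = (1/2)·(4/3) + (1/2)·(11) = 37/6.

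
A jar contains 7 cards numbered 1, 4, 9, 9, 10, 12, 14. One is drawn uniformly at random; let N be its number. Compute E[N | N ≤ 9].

23/4

P(N ≤ 9) = 4/7.
Σ over the event: 1·1/7 + 4·1/7 + 9·2/7 = 23/7.
E[N | N ≤ 9] = (23/7) / (4/7) = 23/4.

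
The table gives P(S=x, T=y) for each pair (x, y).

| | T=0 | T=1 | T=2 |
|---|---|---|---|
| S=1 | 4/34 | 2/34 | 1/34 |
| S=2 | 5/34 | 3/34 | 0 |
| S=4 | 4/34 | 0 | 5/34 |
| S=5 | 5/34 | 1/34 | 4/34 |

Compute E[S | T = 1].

13/6

P(T = 1) = 3/17.
Summing S·P(S=x,T=y) over the conditioning event gives 13/34.
E[S | T = 1] = (13/34) / (3/17) = 13/6.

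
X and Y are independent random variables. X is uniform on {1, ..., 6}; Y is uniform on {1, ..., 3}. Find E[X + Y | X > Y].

P(X > Y) = 2/3.
Summing (X+Y)·P(x,y) over outcomes with X > Y gives 25/6.
E[X + Y | X > Y] = (25/6) / (2/3) = 25/4.

25/4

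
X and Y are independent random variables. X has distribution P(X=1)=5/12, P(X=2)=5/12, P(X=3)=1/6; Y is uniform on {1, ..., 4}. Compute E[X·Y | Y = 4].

7

P(Y = 4) = 1/4.
Summing XY·P(x,y) over outcomes with Y = 4 gives 7/4.
E[X·Y | Y = 4] = (7/4) / (1/4) = 7.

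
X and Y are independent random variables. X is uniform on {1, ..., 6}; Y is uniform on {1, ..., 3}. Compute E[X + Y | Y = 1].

9/2

Outcomes with Y = 1: (1,1), (2,1), (3,1), (4,1), (5,1), (6,1), each with probability 1/18.
E[X + Y | Y = 1] = (2 + 3 + 4 + 5 + 6 + 7) / 6 = 9/2.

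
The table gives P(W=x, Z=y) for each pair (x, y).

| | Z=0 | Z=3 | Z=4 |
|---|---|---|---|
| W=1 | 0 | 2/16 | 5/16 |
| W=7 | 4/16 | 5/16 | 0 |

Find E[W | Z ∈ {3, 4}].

7/2

P(Z ∈ {3, 4}) = 3/4.
Σ W·P over the event = 1·(2/16) + 1·(5/16) + 7·(5/16) = 21/8.
E[W | Z ∈ {3, 4}] = (21/8) / (3/4) = 7/2.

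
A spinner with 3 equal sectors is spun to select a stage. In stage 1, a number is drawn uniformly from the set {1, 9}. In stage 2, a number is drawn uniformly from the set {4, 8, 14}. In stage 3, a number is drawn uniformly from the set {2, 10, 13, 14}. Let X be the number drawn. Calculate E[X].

E[X | stage 1] = (1+9)/2 = 5.
E[X | stage 2] = (4+8+14)/3 = 26/3.
E[X | stage 3] = (2+10+13+14)/4 = 39/4.
By the law of total expectation,
E[X] = (1/3)·(5) + (1/3)·(26/3) + (1/3)·(39/4) = 281/36.

281/36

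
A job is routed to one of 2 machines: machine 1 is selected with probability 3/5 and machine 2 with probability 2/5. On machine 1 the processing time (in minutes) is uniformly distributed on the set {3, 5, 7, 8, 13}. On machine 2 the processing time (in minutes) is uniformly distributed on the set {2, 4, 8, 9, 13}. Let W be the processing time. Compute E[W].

E[W | machine 1] = (3+5+7+8+13)/5 = 36/5.
E[W | machine 2] = (2+4+8+9+13)/5 = 36/5.
E[W] = (3/5)·(36/5) + (2/5)·(36/5) = 36/5.

36/5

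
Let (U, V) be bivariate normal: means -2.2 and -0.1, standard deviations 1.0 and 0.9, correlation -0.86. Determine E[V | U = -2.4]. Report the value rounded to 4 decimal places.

0.0548

For a bivariate normal, E[V | U=x] = μ_V + ρ·(σ_V/σ_U)·(x − μ_U).
E[V | U=-2.4] = -0.1 + (-0.86)·(0.9/1.0)·(-2.4 − (-2.2)) = -0.1 + (-0.774)·(-0.2) = 0.0548.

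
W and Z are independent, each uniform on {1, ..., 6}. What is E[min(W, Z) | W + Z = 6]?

Outcomes with W + Z = 6: (1,5), (2,4), (3,3), (4,2), (5,1), each with probability 1/36.
E[min(W, Z) | W + Z = 6] = (1 + 2 + 3 + 2 + 1) / 5 = 9/5.

9/5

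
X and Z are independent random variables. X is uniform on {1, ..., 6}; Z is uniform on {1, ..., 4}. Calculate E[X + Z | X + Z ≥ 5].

P(X + Z ≥ 5) = 3/4.
Summing (X+Z)·P(x,y) over outcomes with X + Z ≥ 5 gives 31/6.
E[X + Z | X + Z ≥ 5] = (31/6) / (3/4) = 62/9.

62/9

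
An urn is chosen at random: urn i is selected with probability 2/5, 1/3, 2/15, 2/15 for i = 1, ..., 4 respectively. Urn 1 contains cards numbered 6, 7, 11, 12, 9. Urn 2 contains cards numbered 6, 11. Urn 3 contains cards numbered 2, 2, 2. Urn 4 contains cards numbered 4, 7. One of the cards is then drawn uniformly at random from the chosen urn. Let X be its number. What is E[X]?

E[X | urn 1] = (6+7+11+12+9)/5 = 9.
E[X | urn 2] = (6+11)/2 = 17/2.
E[X | urn 3] = (2+2+2)/3 = 2.
E[X | urn 4] = (4+7)/2 = 11/2.
By the law of total expectation,
E[X] = (2/5)·(9) + (1/3)·(17/2) + (2/15)·(2) + (2/15)·(11/2) = 223/30.

223/30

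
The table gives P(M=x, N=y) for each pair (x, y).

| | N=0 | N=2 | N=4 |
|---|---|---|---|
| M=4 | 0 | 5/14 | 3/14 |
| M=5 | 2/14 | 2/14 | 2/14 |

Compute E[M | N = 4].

22/5

P(N = 4) = 5/14.
Σ M·P over the event = 4·(3/14) + 5·(2/14) = 11/7.
E[M | N = 4] = (11/7) / (5/14) = 22/5.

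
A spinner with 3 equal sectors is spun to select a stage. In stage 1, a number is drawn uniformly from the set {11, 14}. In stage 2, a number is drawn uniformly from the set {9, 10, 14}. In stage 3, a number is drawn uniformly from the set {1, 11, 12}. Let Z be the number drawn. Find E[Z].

E[Z | stage 1] = (11+14)/2 = 25/2.
E[Z | stage 2] = (9+10+14)/3 = 11.
E[Z | stage 3] = (1+11+12)/3 = 8.
By the law of total expectation,
E[Z] = (1/3)·(25/2) + (1/3)·(11) + (1/3)·(8) = 21/2.

21/2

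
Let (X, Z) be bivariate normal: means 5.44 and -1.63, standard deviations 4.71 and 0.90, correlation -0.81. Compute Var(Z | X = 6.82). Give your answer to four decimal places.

Var(Z | X=x) = (1 − ρ²)·σ_Z².
Var(Z | X=6.82) = (0.90)²·(1 − (-0.81)²) = 0.81·0.3439 = 0.2786.

0.2786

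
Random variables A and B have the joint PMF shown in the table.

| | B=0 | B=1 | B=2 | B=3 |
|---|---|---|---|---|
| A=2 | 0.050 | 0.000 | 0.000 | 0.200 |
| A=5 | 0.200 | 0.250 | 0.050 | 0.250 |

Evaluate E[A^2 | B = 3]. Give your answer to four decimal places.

P(B = 3) = 0.450.
Σ A^2·P over the event = 4·(0.200) + 25·(0.250) = 7.050.
E[A^2 | B = 3] = (7.050) / (0.450) = 15.6667.

15.6667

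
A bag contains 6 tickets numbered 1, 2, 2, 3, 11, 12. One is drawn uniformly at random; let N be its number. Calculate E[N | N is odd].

5

P(N is odd) = 1/2.
Σ over the event: 1·1/6 + 3·1/6 + 11·1/6 = 5/2.
E[N | N is odd] = (5/2) / (1/2) = 5.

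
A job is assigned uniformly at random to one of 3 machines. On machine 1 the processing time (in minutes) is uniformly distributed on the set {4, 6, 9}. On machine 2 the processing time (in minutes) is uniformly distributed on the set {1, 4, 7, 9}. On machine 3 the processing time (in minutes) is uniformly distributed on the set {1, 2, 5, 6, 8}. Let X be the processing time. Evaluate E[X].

959/180

E[X | machine 1] = (4+6+9)/3 = 19/3.
E[X | machine 2] = (1+4+7+9)/4 = 21/4.
E[X | machine 3] = (1+2+5+6+8)/5 = 22/5.
By the law of total expectation,
E[X] = (1/3)·(19/3) + (1/3)·(21/4) + (1/3)·(22/5) = 959/180.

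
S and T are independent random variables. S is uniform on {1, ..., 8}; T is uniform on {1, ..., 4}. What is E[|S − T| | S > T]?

P(S > T) = 11/16.
Summing |S−T|·P(x,y) over outcomes with S > T gives 37/16.
E[|S − T| | S > T] = (37/16) / (11/16) = 37/11.

37/11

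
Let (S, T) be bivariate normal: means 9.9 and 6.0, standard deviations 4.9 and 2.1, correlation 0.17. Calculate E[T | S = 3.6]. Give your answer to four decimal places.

The regression of T on S has slope ρ·σ_T/σ_S and passes through (μ_S, μ_T).
E[T | S=3.6] = 6.0 + (0.17)·(2.1/4.9)·(3.6 − (9.9)) = 6.0 + (0.072857)·(-6.3) = 5.5410.

5.5410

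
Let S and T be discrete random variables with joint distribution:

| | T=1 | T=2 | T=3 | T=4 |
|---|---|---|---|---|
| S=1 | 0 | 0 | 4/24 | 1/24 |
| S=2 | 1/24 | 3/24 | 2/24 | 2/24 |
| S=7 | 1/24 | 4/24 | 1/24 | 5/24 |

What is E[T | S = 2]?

P(S = 2) = 1/3.
Σ T·P over the event = 1·(1/24) + 2·(3/24) + 3·(2/24) + 4·(2/24) = 7/8.
E[T | S = 2] = (7/8) / (1/3) = 21/8.

21/8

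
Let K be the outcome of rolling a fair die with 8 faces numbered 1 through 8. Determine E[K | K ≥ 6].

Given K ≥ 6, K is equally likely to be any of {6, 7, 8}.
E[K | K ≥ 6] = (6 + 7 + 8) / 3 = 7.

7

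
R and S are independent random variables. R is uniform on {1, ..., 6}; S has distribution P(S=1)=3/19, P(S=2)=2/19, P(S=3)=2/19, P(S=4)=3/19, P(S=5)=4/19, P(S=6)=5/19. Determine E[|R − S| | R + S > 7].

P(R + S > 7) = 28/57.
Summing |R−S|·P(x,y) over outcomes with R + S > 7 gives 31/38.
E[|R − S| | R + S > 7] = (31/38) / (28/57) = 93/56.

93/56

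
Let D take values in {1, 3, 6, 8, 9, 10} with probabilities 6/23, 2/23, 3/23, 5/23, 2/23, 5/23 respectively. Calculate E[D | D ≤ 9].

P(D ≤ 9) = 18/23.
Σ over the event: 1·6/23 + 3·2/23 + 6·3/23 + 8·5/23 + 9·2/23 = 88/23.
E[D | D ≤ 9] = (88/23) / (18/23) = 44/9.

44/9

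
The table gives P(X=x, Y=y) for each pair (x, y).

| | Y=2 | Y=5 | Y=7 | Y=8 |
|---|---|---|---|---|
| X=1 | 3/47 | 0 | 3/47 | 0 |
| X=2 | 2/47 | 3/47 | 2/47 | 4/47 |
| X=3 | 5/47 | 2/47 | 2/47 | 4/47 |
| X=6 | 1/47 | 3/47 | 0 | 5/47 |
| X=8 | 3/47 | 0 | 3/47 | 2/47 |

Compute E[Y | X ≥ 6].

P(X ≥ 6) = 17/47.
Σ Y·P over the event = 2·(1/47) + 5·(3/47) + 8·(5/47) + 2·(3/47) + 7·(3/47) + 8·(2/47) = 100/47.
E[Y | X ≥ 6] = (100/47) / (17/47) = 100/17.

100/17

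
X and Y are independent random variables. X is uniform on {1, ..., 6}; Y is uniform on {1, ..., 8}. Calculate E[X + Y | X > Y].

7

P(X > Y) = 5/16.
Summing (X+Y)·P(x,y) over outcomes with X > Y gives 35/16.
E[X + Y | X > Y] = (35/16) / (5/16) = 7.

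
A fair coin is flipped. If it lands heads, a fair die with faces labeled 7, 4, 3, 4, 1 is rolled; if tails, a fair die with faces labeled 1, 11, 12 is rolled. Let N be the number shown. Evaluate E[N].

E[N | heads] = (7+4+3+4+1)/5 = 19/5.
E[N | tails] = (1+11+12)/3 = 8.
E[N] = (1/2)·(19/5) + (1/2)·(8) = 59/10.

59/10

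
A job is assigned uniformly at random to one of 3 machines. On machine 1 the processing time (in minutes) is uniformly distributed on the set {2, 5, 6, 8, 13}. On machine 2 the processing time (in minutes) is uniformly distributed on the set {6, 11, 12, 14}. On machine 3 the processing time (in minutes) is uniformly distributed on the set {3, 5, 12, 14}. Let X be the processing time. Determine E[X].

521/60

E[X | machine 1] = (2+5+6+8+13)/5 = 34/5.
E[X | machine 2] = (6+11+12+14)/4 = 43/4.
E[X | machine 3] = (3+5+12+14)/4 = 17/2.
By the law of total expectation,
E[X] = (1/3)·(34/5) + (1/3)·(43/4) + (1/3)·(17/2) = 521/60.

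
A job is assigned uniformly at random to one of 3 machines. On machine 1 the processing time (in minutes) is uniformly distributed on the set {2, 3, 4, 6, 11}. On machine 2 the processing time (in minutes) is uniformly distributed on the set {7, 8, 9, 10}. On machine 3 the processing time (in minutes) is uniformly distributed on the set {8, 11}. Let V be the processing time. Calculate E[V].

116/15

E[V | machine 1] = (2+3+4+6+11)/5 = 26/5.
E[V | machine 2] = (7+8+9+10)/4 = 17/2.
E[V | machine 3] = (8+11)/2 = 19/2.
E[V] = (1/3)·(26/5) + (1/3)·(17/2) + (1/3)·(19/2) = 116/15.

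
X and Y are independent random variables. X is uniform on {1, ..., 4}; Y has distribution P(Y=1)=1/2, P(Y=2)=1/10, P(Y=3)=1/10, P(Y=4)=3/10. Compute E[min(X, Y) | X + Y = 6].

P(X + Y = 6) = 1/8.
Summing min(X,Y)·P(x,y) over outcomes with X + Y = 6 gives 11/40.
E[min(X, Y) | X + Y = 6] = (11/40) / (1/8) = 11/5.

11/5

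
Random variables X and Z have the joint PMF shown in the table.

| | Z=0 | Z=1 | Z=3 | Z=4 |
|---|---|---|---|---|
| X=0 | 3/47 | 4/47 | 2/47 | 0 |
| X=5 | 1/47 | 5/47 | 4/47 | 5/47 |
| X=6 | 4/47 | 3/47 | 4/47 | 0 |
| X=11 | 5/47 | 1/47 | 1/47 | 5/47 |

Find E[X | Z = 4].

P(Z = 4) = 10/47.
Σ X·P over the event = 5·(5/47) + 11·(5/47) = 80/47.
E[X | Z = 4] = (80/47) / (10/47) = 8.

8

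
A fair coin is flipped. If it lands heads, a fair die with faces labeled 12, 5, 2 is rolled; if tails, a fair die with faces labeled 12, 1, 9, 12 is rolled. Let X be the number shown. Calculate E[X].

E[X | heads] = (12+5+2)/3 = 19/3.
E[X | tails] = (12+1+9+12)/4 = 17/2.
By the law of total expectation,
E[X] = (1/2)·(19/3) + (1/2)·(17/2) = 89/12.

89/12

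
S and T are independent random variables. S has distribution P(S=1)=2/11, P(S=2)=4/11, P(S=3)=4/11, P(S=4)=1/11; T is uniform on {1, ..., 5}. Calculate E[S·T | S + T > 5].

141/13

P(S + T > 5) = 26/55.
Summing ST·P(x,y) over outcomes with S + T > 5 gives 282/55.
E[S·T | S + T > 5] = (282/55) / (26/55) = 141/13.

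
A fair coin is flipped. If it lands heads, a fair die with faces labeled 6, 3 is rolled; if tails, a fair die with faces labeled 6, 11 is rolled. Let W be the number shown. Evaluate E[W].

13/2

E[W | heads] = (6+3)/2 = 9/2.
E[W | tails] = (6+11)/2 = 17/2.
By the law of total expectation,
E[W] = (1/2)·(9/2) + (1/2)·(17/2) = 13/2.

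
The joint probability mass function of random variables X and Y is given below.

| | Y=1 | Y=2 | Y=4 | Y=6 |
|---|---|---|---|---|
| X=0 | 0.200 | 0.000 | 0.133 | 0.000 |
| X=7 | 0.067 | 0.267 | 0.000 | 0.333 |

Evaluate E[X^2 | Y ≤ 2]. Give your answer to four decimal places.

P(Y ≤ 2) = 0.534.
Summing X^2·P(X=x,Y=y) over the conditioning event gives 16.366.
E[X^2 | Y ≤ 2] = (16.366) / (0.534) = 30.6479.

30.6479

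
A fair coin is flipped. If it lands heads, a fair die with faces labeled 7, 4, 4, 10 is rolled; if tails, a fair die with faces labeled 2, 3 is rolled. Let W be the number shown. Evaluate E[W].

E[W | heads] = (7+4+4+10)/4 = 25/4.
E[W | tails] = (2+3)/2 = 5/2.
By the law of total expectation,
E[W] = (1/2)·(25/4) + (1/2)·(5/2) = 35/8.

35/8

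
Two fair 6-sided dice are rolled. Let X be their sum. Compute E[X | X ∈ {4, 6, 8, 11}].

104/15

P(X ∈ {4, 6, 8, 11}) = 5/12.
Σ over the event: 4·1/12 + 6·5/36 + 8·5/36 + 11·1/18 = 26/9.
E[X | X ∈ {4, 6, 8, 11}] = (26/9) / (5/12) = 104/15.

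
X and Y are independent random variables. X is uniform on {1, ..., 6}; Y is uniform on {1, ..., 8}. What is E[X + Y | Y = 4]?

Outcomes with Y = 4: (1,4), (2,4), (3,4), (4,4), (5,4), (6,4), each with probability 1/48.
E[X + Y | Y = 4] = (5 + 6 + 7 + 8 + 9 + 10) / 6 = 15/2.

15/2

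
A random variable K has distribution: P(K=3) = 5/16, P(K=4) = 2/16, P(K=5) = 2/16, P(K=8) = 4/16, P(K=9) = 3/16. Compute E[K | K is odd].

26/5

P(K is odd) = 5/8.
Σ over the event: 3·5/16 + 5·1/8 + 9·3/16 = 13/4.
E[K | K is odd] = (13/4) / (5/8) = 26/5.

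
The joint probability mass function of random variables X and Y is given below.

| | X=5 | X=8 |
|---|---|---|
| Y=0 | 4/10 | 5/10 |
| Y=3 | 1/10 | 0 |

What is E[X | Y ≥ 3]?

P(Y ≥ 3) = 1/10.
Σ X·P over the event = 5·(1/10) = 1/2.
E[X | Y ≥ 3] = (1/2) / (1/10) = 5.

5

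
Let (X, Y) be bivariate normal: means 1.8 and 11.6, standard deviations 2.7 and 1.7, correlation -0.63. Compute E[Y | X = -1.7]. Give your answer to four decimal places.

12.9883

The regression of Y on X has slope ρ·σ_Y/σ_X and passes through (μ_X, μ_Y).
E[Y | X=-1.7] = 11.6 + (-0.63)·(1.7/2.7)·(-1.7 − (1.8)) = 11.6 + (-0.39667)·(-3.5) = 12.9883.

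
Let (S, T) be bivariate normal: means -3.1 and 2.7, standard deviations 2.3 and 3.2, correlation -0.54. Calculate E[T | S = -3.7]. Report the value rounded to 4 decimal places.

E[T | S=x] = μ_T + ρ(σ_T/σ_S)(x − μ_S) for jointly normal variables.
E[T | S=-3.7] = 2.7 + (-0.54)·(3.2/2.3)·(-3.7 − (-3.1)) = 2.7 + (-0.7513)·(-0.6) = 3.1508.

3.1508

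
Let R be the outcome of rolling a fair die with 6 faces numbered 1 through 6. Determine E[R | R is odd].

3

Given R is odd, R is equally likely to be any of {1, 3, 5}.
E[R | R is odd] = (1 + 3 + 5) / 3 = 3.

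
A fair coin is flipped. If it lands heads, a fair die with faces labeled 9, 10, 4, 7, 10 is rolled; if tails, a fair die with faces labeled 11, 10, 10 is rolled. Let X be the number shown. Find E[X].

E[X | heads] = (9+10+4+7+10)/5 = 8.
E[X | tails] = (11+10+10)/3 = 31/3.
E[X] = (1/2)·(8) + (1/2)·(31/3) = 55/6.

55/6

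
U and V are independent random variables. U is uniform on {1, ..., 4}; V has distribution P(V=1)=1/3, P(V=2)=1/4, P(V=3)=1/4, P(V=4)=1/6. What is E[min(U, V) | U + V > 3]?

P(U + V > 3) = 37/48.
Summing min(U,V)·P(x,y) over outcomes with U + V > 3 gives 73/48.
E[min(U, V) | U + V > 3] = (73/48) / (37/48) = 73/37.

73/37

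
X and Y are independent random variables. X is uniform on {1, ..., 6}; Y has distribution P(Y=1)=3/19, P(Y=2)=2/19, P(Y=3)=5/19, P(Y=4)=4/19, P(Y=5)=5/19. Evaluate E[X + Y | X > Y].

P(X > Y) = 17/38.
Summing (X+Y)·P(x,y) over outcomes with X > Y gives 63/19.
E[X + Y | X > Y] = (63/19) / (17/38) = 126/17.

126/17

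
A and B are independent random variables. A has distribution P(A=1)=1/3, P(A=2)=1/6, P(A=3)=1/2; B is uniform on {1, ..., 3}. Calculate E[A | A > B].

P(A > B) = 7/18.
Summing A·P(x,y) over outcomes with A > B gives 10/9.
E[A | A > B] = (10/9) / (7/18) = 20/7.

20/7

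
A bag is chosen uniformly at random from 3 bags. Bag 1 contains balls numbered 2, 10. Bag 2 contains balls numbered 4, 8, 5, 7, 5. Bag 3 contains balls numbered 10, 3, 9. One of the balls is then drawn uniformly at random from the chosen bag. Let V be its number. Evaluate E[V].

E[V | bag 1] = (2+10)/2 = 6.
E[V | bag 2] = (4+8+5+7+5)/5 = 29/5.
E[V | bag 3] = (10+3+9)/3 = 22/3.
E[V] = (1/3)·(6) + (1/3)·(29/5) + (1/3)·(22/3) = 287/45.

287/45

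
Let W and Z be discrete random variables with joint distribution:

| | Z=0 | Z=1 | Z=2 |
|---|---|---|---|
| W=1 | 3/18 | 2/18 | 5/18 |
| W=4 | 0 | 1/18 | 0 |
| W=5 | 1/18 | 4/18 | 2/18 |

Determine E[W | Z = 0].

2

P(Z = 0) = 2/9.
Σ W·P over the event = 1·(3/18) + 5·(1/18) = 4/9.
E[W | Z = 0] = (4/9) / (2/9) = 2.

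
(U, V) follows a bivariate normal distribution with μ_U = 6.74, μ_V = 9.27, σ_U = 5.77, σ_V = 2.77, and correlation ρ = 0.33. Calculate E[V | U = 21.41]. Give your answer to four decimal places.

The regression of V on U has slope ρ·σ_V/σ_U and passes through (μ_U, μ_V).
E[V | U=21.41] = 9.27 + (0.33)·(2.77/5.77)·(21.41 − (6.74)) = 9.27 + (0.158423)·(14.67) = 11.5941.

11.5941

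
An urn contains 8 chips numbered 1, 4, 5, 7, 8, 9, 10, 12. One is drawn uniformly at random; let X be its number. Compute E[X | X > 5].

P(X > 5) = 5/8.
Σ over the event: 7·1/8 + 8·1/8 + 9·1/8 + 10·1/8 + 12·1/8 = 23/4.
E[X | X > 5] = (23/4) / (5/8) = 46/5.

46/5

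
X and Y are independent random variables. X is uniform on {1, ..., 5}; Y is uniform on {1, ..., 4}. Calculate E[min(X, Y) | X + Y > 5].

Outcomes with X + Y > 5: (2,4), (3,3), (3,4), (4,2), (4,3), (4,4), (5,1), (5,2), (5,3), (5,4), each with probability 1/20.
E[min(X, Y) | X + Y > 5] = (2 + 3 + 3 + 2 + 3 + 4 + 1 + 2 + 3 + 4) / 10 = 27/10.

27/10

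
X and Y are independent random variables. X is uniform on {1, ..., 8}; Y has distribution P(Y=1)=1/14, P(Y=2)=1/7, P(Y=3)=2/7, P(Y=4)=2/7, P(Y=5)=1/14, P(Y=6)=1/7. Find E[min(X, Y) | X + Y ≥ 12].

31/6

P(X + Y ≥ 12) = 3/28.
Summing min(X,Y)·P(x,y) over outcomes with X + Y ≥ 12 gives 31/56.
E[min(X, Y) | X + Y ≥ 12] = (31/56) / (3/28) = 31/6.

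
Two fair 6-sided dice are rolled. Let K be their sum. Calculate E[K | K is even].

P(K is even) = 1/2.
Σ over the event: 2·1/36 + 4·1/12 + 6·5/36 + 8·5/36 + 10·1/12 + 12·1/36 = 7/2.
E[K | K is even] = (7/2) / (1/2) = 7.

7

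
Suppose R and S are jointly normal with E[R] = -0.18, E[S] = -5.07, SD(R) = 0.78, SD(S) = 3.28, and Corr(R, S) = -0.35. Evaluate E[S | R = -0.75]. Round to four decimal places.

For a bivariate normal, E[S | R=x] = μ_S + ρ·(σ_S/σ_R)·(x − μ_R).
E[S | R=-0.75] = -5.07 + (-0.35)·(3.28/0.78)·(-0.75 − (-0.18)) = -5.07 + (-1.4718)·(-0.57) = -4.2311.

-4.2311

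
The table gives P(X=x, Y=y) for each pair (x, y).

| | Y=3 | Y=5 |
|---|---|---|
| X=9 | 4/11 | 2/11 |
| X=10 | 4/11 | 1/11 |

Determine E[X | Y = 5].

28/3

P(Y = 5) = 3/11.
Summing X·P(X=x,Y=y) over the conditioning event gives 28/11.
E[X | Y = 5] = (28/11) / (3/11) = 28/3.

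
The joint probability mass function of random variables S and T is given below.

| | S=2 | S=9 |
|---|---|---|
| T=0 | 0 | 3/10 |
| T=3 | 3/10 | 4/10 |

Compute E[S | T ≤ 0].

P(T ≤ 0) = 3/10.
Σ S·P over the event = 9·(3/10) = 27/10.
E[S | T ≤ 0] = (27/10) / (3/10) = 9.

9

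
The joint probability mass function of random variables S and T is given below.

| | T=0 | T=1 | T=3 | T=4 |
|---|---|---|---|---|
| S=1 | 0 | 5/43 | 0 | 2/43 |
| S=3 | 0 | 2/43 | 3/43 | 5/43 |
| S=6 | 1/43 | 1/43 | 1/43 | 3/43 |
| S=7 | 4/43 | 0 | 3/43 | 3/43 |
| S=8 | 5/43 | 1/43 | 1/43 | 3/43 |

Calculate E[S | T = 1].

P(T = 1) = 9/43.
Σ S·P over the event = 1·(5/43) + 3·(2/43) + 6·(1/43) + 8·(1/43) = 25/43.
E[S | T = 1] = (25/43) / (9/43) = 25/9.

25/9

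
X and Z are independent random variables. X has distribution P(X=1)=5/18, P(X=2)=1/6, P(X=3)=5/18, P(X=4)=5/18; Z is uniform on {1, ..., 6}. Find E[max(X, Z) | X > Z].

24/7

P(X > Z) = 7/27.
Summing max(X,Z)·P(x,y) over outcomes with X > Z gives 8/9.
E[max(X, Z) | X > Z] = (8/9) / (7/27) = 24/7.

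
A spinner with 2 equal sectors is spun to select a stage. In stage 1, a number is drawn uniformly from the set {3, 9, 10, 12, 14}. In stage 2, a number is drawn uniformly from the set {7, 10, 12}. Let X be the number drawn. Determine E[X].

E[X | stage 1] = (3+9+10+12+14)/5 = 48/5.
E[X | stage 2] = (7+10+12)/3 = 29/3.
E[X] = (1/2)·(48/5) + (1/2)·(29/3) = 289/30.

289/30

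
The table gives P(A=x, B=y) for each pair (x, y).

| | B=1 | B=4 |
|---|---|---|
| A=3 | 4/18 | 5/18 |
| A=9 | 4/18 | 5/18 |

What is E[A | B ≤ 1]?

6

P(B ≤ 1) = 4/9.
Σ A·P over the event = 3·(4/18) + 9·(4/18) = 8/3.
E[A | B ≤ 1] = (8/3) / (4/9) = 6.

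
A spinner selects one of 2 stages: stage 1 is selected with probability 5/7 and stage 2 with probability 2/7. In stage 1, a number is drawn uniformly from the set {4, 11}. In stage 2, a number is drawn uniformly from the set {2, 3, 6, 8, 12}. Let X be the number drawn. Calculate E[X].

E[X | stage 1] = (4+11)/2 = 15/2.
E[X | stage 2] = (2+3+6+8+12)/5 = 31/5.
E[X] = (5/7)·(15/2) + (2/7)·(31/5) = 499/70.

499/70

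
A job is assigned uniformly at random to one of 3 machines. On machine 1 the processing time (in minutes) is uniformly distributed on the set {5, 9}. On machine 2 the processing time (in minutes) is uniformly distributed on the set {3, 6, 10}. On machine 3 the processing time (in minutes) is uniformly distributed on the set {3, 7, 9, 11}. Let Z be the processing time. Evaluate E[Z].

E[Z | machine 1] = (5+9)/2 = 7.
E[Z | machine 2] = (3+6+10)/3 = 19/3.
E[Z | machine 3] = (3+7+9+11)/4 = 15/2.
By the law of total expectation,
E[Z] = (1/3)·(7) + (1/3)·(19/3) + (1/3)·(15/2) = 125/18.

125/18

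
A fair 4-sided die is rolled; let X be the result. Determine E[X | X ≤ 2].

Given X ≤ 2, X is equally likely to be any of {1, 2}.
E[X | X ≤ 2] = (1 + 2) / 2 = 3/2.

3/2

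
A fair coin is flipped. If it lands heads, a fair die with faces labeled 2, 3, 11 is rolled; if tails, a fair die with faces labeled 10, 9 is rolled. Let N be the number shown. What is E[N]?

E[N | heads] = (2+3+11)/3 = 16/3.
E[N | tails] = (10+9)/2 = 19/2.
By the law of total expectation,
E[N] = (1/2)·(16/3) + (1/2)·(19/2) = 89/12.

89/12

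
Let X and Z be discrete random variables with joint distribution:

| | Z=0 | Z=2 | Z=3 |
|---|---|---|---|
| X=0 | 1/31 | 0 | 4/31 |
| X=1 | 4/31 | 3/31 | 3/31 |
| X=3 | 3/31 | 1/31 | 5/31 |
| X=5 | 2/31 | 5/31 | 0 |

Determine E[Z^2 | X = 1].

39/10

P(X = 1) = 10/31.
Summing Z^2·P(X=x,Z=y) over the conditioning event gives 39/31.
E[Z^2 | X = 1] = (39/31) / (10/31) = 39/10.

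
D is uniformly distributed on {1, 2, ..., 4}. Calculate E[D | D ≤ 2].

Given D ≤ 2, D is equally likely to be any of {1, 2}.
E[D | D ≤ 2] = (1 + 2) / 2 = 3/2.

3/2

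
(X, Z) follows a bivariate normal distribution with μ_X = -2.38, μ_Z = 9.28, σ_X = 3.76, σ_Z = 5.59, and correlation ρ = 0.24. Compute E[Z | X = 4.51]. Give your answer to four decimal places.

11.7384

For a bivariate normal, E[Z | X=x] = μ_Z + ρ·(σ_Z/σ_X)·(x − μ_X).
E[Z | X=4.51] = 9.28 + (0.24)·(5.59/3.76)·(4.51 − (-2.38)) = 9.28 + (0.35681)·(6.89) = 11.7384.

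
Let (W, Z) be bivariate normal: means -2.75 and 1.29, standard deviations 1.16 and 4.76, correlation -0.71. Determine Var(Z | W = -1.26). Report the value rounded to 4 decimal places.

For a bivariate normal, Var(Z | W=x) = σ_Z²(1 − ρ²).
Var(Z | W=-1.26) = (4.76)²·(1 − (-0.71)²) = 22.6576·0.4959 = 11.2359.

11.2359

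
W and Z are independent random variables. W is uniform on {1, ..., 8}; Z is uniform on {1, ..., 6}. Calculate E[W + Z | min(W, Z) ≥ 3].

P(min(W, Z) ≥ 3) = 1/2.
Summing (W+Z)·P(x,y) over outcomes with min(W, Z) ≥ 3 gives 5.
E[W + Z | min(W, Z) ≥ 3] = (5) / (1/2) = 10.

10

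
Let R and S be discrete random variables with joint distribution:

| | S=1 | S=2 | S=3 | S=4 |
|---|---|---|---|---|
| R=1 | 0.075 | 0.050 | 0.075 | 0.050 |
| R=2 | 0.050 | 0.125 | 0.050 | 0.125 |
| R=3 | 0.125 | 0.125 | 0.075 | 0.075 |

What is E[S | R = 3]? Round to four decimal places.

P(R = 3) = 0.400.
Σ S·P over the event = 1·(0.125) + 2·(0.125) + 3·(0.075) + 4·(0.075) = 0.900.
E[S | R = 3] = (0.900) / (0.400) = 2.2500.

2.2500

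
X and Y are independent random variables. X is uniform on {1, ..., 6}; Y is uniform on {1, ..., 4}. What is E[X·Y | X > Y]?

145/14

P(X > Y) = 7/12.
Summing XY·P(x,y) over outcomes with X > Y gives 145/24.
E[X·Y | X > Y] = (145/24) / (7/12) = 145/14.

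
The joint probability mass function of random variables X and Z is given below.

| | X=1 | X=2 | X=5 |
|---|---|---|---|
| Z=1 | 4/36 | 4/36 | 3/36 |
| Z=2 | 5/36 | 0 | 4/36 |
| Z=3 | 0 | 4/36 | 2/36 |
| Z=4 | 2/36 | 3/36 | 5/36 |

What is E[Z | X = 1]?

2

P(X = 1) = 11/36.
Summing Z·P(X=x,Z=y) over the conditioning event gives 11/18.
E[Z | X = 1] = (11/18) / (11/36) = 2.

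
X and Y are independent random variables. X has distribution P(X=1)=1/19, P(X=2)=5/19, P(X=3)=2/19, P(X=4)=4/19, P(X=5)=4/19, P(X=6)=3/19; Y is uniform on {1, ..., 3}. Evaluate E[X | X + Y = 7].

54/11

P(X + Y = 7) = 11/57.
Summing X·P(x,y) over outcomes with X + Y = 7 gives 18/19.
E[X | X + Y = 7] = (18/19) / (11/57) = 54/11.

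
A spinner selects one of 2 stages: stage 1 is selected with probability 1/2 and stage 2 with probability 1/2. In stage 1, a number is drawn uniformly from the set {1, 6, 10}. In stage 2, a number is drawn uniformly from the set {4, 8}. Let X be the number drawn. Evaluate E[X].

E[X | stage 1] = (1+6+10)/3 = 17/3.
E[X | stage 2] = (4+8)/2 = 6.
By the law of total expectation,
E[X] = (1/2)·(17/3) + (1/2)·(6) = 35/6.

35/6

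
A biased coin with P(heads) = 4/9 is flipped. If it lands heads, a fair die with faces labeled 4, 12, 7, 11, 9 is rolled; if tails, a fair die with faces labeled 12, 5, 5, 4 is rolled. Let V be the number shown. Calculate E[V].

223/30

E[V | heads] = (4+12+7+11+9)/5 = 43/5.
E[V | tails] = (12+5+5+4)/4 = 13/2.
By the law of total expectation,
E[V] = (4/9)·(43/5) + (5/9)·(13/2) = 223/30.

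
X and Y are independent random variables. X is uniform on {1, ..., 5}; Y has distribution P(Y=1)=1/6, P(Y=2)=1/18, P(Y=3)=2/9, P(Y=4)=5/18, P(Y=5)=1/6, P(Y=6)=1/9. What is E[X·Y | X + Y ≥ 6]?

431/31

P(X + Y ≥ 6) = 31/45.
Summing XY·P(x,y) over outcomes with X + Y ≥ 6 gives 431/45.
E[X·Y | X + Y ≥ 6] = (431/45) / (31/45) = 431/31.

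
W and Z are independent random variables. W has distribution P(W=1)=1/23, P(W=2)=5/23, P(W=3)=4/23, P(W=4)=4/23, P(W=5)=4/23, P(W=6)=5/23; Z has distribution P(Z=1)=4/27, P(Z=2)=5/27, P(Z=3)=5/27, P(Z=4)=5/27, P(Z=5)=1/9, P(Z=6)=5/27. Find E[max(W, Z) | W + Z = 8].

90/17

P(W + Z = 8) = 34/207.
Summing max(W,Z)·P(x,y) over outcomes with W + Z = 8 gives 20/23.
E[max(W, Z) | W + Z = 8] = (20/23) / (34/207) = 90/17.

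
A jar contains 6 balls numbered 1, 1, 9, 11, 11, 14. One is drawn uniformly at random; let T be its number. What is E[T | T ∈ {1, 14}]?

P(T ∈ {1, 14}) = 1/2.
Σ over the event: 1·1/3 + 14·1/6 = 8/3.
E[T | T ∈ {1, 14}] = (8/3) / (1/2) = 16/3.

16/3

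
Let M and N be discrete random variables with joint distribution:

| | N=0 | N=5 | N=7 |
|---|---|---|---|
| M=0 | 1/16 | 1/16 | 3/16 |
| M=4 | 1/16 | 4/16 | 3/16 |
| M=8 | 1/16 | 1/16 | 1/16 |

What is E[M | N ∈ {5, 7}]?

P(N ∈ {5, 7}) = 13/16.
Σ M·P over the event = 0·(1/16) + 0·(3/16) + 4·(4/16) + 4·(3/16) + 8·(1/16) + 8·(1/16) = 11/4.
E[M | N ∈ {5, 7}] = (11/4) / (13/16) = 44/13.

44/13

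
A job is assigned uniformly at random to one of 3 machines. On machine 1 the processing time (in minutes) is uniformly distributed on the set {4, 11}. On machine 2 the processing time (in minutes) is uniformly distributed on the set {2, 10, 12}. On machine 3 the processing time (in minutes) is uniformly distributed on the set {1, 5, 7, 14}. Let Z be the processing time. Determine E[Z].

E[Z | machine 1] = (4+11)/2 = 15/2.
E[Z | machine 2] = (2+10+12)/3 = 8.
E[Z | machine 3] = (1+5+7+14)/4 = 27/4.
E[Z] = (1/3)·(15/2) + (1/3)·(8) + (1/3)·(27/4) = 89/12.

89/12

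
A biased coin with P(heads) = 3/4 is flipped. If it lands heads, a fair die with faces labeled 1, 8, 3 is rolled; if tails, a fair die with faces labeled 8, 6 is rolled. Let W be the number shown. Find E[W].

E[W | heads] = (1+8+3)/3 = 4.
E[W | tails] = (8+6)/2 = 7.
By the law of total expectation,
E[W] = (3/4)·(4) + (1/4)·(7) = 19/4.

19/4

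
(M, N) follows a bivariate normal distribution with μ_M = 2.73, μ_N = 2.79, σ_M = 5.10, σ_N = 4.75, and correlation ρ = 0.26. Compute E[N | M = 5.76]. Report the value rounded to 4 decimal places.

3.5237

The regression of N on M has slope ρ·σ_N/σ_M and passes through (μ_M, μ_N).
E[N | M=5.76] = 2.79 + (0.26)·(4.75/5.10)·(5.76 − (2.73)) = 2.79 + (0.24216)·(3.03) = 3.5237.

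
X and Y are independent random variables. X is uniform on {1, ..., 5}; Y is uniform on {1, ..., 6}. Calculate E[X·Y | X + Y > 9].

Outcomes with X + Y > 9: (4,6), (5,5), (5,6), each with probability 1/30.
E[X·Y | X + Y > 9] = (24 + 25 + 30) / 3 = 79/3.

79/3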